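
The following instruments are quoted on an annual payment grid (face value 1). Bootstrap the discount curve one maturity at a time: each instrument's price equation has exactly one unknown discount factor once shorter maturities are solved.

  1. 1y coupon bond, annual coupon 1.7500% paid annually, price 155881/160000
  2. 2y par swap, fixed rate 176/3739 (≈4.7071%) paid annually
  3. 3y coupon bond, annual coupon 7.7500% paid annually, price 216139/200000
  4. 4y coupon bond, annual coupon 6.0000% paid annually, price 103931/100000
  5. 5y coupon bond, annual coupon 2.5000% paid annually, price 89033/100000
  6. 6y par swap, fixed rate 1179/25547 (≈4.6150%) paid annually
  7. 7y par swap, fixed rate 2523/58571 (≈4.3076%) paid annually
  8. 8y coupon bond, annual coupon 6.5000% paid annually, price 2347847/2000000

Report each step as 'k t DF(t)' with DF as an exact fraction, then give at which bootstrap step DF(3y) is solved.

1 1 383/400
2 2 114/125
3 3 1737/2000
4 4 1651/2000
5 5 7817/10000
6 6 3821/5000
7 7 7477/10000
8 8 931/1250
DF(3y) is solved at step 3

step 1 [1y] bond c/1=7/400: DF=(155881/160000 − 7/400·(0))/(1+7/400) = 383/400 ≈ 0.957500
step 2 [2y] swap r/1=176/3739: DF=(1 − 176/3739·(0.957500))/(1+176/3739) = 114/125 ≈ 0.912000
step 3 [3y] bond c/1=31/400: DF=(216139/200000 − 31/400·(0.957500+0.912000))/(1+31/400) = 1737/2000 ≈ 0.868500
step 4 [4y] bond c/1=3/50: DF=(103931/100000 − 3/50·(0.957500+0.912000+0.868500))/(1+3/50) = 1651/2000 ≈ 0.825500
step 5 [5y] bond c/1=1/40: DF=(89033/100000 − 1/40·(0.957500+0.912000+0.868500+0.825500))/(1+1/40) = 7817/10000 ≈ 0.781700
step 6 [6y] swap r/1=1179/25547: DF=(1 − 1179/25547·(0.957500+0.912000+0.868500+0.825500+0.781700))/(1+1179/25547) = 3821/5000 ≈ 0.764200
step 7 [7y] swap r/1=2523/58571: DF=(1 − 2523/58571·(0.957500+0.912000+0.868500+0.825500+0.781700+0.764200))/(1+2523/58571) = 7477/10000 ≈ 0.747700
step 8 [8y] bond c/1=13/200: DF=(2347847/2000000 − 13/200·(0.957500+0.912000+0.868500+0.825500+0.781700+0.764200+0.747700))/(1+13/200) = 931/1250 ≈ 0.744800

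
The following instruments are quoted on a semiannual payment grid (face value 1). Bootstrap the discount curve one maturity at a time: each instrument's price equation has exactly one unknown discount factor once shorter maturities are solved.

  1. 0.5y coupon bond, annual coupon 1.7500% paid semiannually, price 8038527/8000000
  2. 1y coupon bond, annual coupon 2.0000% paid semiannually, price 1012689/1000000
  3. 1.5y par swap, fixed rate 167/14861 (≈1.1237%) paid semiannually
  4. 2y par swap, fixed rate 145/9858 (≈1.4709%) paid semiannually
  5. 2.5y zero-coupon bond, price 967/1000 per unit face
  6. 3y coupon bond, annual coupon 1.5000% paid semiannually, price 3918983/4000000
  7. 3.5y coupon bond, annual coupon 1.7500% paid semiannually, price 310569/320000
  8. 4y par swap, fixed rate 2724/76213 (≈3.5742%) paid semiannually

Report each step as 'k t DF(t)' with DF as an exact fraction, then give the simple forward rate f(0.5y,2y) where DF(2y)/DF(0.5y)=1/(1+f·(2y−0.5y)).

step 1 [0.5y] bond c/2=7/800: DF=(8038527/8000000 − 7/800·(0))/(1+7/800) = 9961/10000 ≈ 0.996100
step 2 [1y] bond c/2=1/100: DF=(1012689/1000000 − 1/100·(0.996100))/(1+1/100) = 1241/1250 ≈ 0.992800
step 3 [1.5y] swap r/2=167/29722: DF=(1 − 167/29722·(0.996100+0.992800))/(1+167/29722) = 9833/10000 ≈ 0.983300
step 4 [2y] swap r/2=145/19716: DF=(1 − 145/19716·(0.996100+0.992800+0.983300))/(1+145/19716) = 971/1000 ≈ 0.971000
step 5 [2.5y] zero: DF = P = 967/1000 ≈ 0.967000
step 6 [3y] bond c/2=3/400: DF=(3918983/4000000 − 3/400·(0.996100+0.992800+0.983300+0.971000+0.967000))/(1+3/400) = 9359/10000 ≈ 0.935900
step 7 [3.5y] bond c/2=7/800: DF=(310569/320000 − 7/800·(0.996100+0.992800+0.983300+0.971000+0.967000+0.935900))/(1+7/800) = 4557/5000 ≈ 0.911400
step 8 [4y] swap r/2=1362/76213: DF=(1 − 1362/76213·(0.996100+0.992800+0.983300+0.971000+0.967000+0.935900+0.911400))/(1+1362/76213) = 4319/5000 ≈ 0.863800

1 1/2 9961/10000
2 1 1241/1250
3 3/2 9833/10000
4 2 971/1000
5 5/2 967/1000
6 3 9359/10000
7 7/2 4557/5000
8 4 4319/5000
f(0.5y,2y) = ((9961/10000)/(971/1000) − 1)/(3/2) = 251/14565 ≈ 1.7233%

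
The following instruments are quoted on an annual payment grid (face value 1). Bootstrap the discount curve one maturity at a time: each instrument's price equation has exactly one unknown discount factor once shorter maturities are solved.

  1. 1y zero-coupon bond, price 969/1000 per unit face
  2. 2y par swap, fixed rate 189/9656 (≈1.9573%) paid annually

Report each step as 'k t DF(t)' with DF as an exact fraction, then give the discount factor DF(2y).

step 1 [1y] zero: DF = P = 969/1000 ≈ 0.969000
step 2 [2y] swap r/1=189/9656: DF=(1 − 189/9656·(0.969000))/(1+189/9656) = 4811/5000 ≈ 0.962200

1 1 969/1000
2 2 4811/5000
DF(2y) = 4811/5000 ≈ 0.962200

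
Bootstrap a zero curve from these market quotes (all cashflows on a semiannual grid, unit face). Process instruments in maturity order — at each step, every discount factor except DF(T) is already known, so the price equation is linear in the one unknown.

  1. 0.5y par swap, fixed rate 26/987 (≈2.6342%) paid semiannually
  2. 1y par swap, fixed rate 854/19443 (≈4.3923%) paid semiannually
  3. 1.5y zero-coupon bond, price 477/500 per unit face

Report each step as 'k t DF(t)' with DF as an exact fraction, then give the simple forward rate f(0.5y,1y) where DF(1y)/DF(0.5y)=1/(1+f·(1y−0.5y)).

1 1/2 987/1000
2 1 9573/10000
3 3/2 477/500
f(0.5y,1y) = ((987/1000)/(9573/10000) − 1)/(1/2) = 198/3191 ≈ 6.2050%

step 1 [0.5y] swap r/2=13/987: DF=(1 − 13/987·(0))/(1+13/987) = 987/1000 ≈ 0.987000
step 2 [1y] swap r/2=427/19443: DF=(1 − 427/19443·(0.987000))/(1+427/19443) = 9573/10000 ≈ 0.957300
step 3 [1.5y] zero: DF = P = 477/500 ≈ 0.954000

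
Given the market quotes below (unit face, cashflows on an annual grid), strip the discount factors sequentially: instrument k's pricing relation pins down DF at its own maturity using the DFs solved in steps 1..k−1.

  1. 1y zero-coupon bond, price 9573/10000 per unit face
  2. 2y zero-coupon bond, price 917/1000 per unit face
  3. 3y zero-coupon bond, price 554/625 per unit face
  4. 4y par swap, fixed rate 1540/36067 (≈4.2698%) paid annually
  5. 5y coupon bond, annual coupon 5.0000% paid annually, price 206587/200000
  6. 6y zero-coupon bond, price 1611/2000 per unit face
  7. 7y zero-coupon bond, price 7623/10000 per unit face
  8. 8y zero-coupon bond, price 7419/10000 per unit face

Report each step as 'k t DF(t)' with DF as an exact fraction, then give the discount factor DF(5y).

step 1 [1y] zero: DF = P = 9573/10000 ≈ 0.957300
step 2 [2y] zero: DF = P = 917/1000 ≈ 0.917000
step 3 [3y] zero: DF = P = 554/625 ≈ 0.886400
step 4 [4y] swap r/1=1540/36067: DF=(1 − 1540/36067·(0.957300+0.917000+0.886400))/(1+1540/36067) = 423/500 ≈ 0.846000
step 5 [5y] bond c/1=1/20: DF=(206587/200000 − 1/20·(0.957300+0.917000+0.886400+0.846000))/(1+1/20) = 203/250 ≈ 0.812000
step 6 [6y] zero: DF = P = 1611/2000 ≈ 0.805500
step 7 [7y] zero: DF = P = 7623/10000 ≈ 0.762300
step 8 [8y] zero: DF = P = 7419/10000 ≈ 0.741900

1 1 9573/10000
2 2 917/1000
3 3 554/625
4 4 423/500
5 5 203/250
6 6 1611/2000
7 7 7623/10000
8 8 7419/10000
DF(5y) = 203/250 ≈ 0.812000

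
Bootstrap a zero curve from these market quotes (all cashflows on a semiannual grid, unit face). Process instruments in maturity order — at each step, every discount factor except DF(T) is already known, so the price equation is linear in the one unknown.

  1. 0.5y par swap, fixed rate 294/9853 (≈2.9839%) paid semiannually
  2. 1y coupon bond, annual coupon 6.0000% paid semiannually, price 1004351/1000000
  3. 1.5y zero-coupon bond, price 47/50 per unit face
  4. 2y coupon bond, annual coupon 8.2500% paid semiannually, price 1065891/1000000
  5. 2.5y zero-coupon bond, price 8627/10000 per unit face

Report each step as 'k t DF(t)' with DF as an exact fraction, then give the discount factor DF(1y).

1 1/2 9853/10000
2 1 1183/1250
3 3/2 47/50
4 2 9099/10000
5 5/2 8627/10000
DF(1y) = 1183/1250 ≈ 0.946400

step 1 [0.5y] swap r/2=147/9853: DF=(1 − 147/9853·(0))/(1+147/9853) = 9853/10000 ≈ 0.985300
step 2 [1y] bond c/2=3/100: DF=(1004351/1000000 − 3/100·(0.985300))/(1+3/100) = 1183/1250 ≈ 0.946400
step 3 [1.5y] zero: DF = P = 47/50 ≈ 0.940000
step 4 [2y] bond c/2=33/800: DF=(1065891/1000000 − 33/800·(0.985300+0.946400+0.940000))/(1+33/800) = 9099/10000 ≈ 0.909900
step 5 [2.5y] zero: DF = P = 8627/10000 ≈ 0.862700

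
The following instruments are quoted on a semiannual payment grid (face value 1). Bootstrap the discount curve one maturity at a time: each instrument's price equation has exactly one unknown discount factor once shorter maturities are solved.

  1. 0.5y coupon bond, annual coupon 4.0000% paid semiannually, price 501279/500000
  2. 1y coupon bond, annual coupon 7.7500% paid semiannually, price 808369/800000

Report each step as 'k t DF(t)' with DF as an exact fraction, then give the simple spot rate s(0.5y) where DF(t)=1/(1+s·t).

step 1 [0.5y] bond c/2=1/50: DF=(501279/500000 − 1/50·(0))/(1+1/50) = 9829/10000 ≈ 0.982900
step 2 [1y] bond c/2=31/800: DF=(808369/800000 − 31/800·(0.982900))/(1+31/800) = 9361/10000 ≈ 0.936100

1 1/2 9829/10000
2 1 9361/10000
s(0.5y) = (1/(9829/10000) − 1)/(1/2) = 342/9829 ≈ 3.4795%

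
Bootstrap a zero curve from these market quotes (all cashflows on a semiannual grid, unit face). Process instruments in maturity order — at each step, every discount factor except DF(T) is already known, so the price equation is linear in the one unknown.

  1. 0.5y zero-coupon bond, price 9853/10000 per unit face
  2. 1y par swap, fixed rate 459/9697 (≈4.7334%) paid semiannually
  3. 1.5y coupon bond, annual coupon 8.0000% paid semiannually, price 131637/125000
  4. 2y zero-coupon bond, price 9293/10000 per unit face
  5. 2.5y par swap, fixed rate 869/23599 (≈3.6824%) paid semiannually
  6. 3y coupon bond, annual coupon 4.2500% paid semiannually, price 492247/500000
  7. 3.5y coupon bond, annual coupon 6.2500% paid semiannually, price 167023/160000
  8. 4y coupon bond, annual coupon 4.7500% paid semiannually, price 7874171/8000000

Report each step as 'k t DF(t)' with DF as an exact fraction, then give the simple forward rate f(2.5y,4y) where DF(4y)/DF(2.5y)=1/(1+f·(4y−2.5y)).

1 1/2 9853/10000
2 1 9541/10000
3 3/2 469/500
4 2 9293/10000
5 5/2 9131/10000
6 3 4329/5000
7 7/2 843/1000
8 4 8123/10000
f(2.5y,4y) = ((9131/10000)/(8123/10000) − 1)/(3/2) = 672/8123 ≈ 8.2728%

step 1 [0.5y] zero: DF = P = 9853/10000 ≈ 0.985300
step 2 [1y] swap r/2=459/19394: DF=(1 − 459/19394·(0.985300))/(1+459/19394) = 9541/10000 ≈ 0.954100
step 3 [1.5y] bond c/2=1/25: DF=(131637/125000 − 1/25·(0.985300+0.954100))/(1+1/25) = 469/500 ≈ 0.938000
step 4 [2y] zero: DF = P = 9293/10000 ≈ 0.929300
step 5 [2.5y] swap r/2=869/47198: DF=(1 − 869/47198·(0.985300+0.954100+0.938000+0.929300))/(1+869/47198) = 9131/10000 ≈ 0.913100
step 6 [3y] bond c/2=17/800: DF=(492247/500000 − 17/800·(0.985300+0.954100+0.938000+0.929300+0.913100))/(1+17/800) = 4329/5000 ≈ 0.865800
step 7 [3.5y] bond c/2=1/32: DF=(167023/160000 − 1/32·(0.985300+0.954100+0.938000+0.929300+0.913100+0.865800))/(1+1/32) = 843/1000 ≈ 0.843000
step 8 [4y] bond c/2=19/800: DF=(7874171/8000000 − 19/800·(0.985300+0.954100+0.938000+0.929300+0.913100+0.865800+0.843000))/(1+19/800) = 8123/10000 ≈ 0.812300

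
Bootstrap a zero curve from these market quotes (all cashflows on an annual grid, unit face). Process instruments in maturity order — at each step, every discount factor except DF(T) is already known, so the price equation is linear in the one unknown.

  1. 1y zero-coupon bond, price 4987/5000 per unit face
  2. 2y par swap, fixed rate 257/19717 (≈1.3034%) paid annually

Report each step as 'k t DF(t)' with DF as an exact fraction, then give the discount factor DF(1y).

step 1 [1y] zero: DF = P = 4987/5000 ≈ 0.997400
step 2 [2y] swap r/1=257/19717: DF=(1 − 257/19717·(0.997400))/(1+257/19717) = 9743/10000 ≈ 0.974300

1 1 4987/5000
2 2 9743/10000
DF(1y) = 4987/5000 ≈ 0.997400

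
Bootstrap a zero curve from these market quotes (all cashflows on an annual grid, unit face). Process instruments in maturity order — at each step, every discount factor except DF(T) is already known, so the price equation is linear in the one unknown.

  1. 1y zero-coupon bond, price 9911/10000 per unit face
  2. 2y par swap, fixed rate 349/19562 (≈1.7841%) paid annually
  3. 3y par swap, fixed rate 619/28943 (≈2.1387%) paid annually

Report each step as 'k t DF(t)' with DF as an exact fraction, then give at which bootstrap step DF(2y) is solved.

step 1 [1y] zero: DF = P = 9911/10000 ≈ 0.991100
step 2 [2y] swap r/1=349/19562: DF=(1 − 349/19562·(0.991100))/(1+349/19562) = 9651/10000 ≈ 0.965100
step 3 [3y] swap r/1=619/28943: DF=(1 − 619/28943·(0.991100+0.965100))/(1+619/28943) = 9381/10000 ≈ 0.938100

1 1 9911/10000
2 2 9651/10000
3 3 9381/10000
DF(2y) is solved at step 2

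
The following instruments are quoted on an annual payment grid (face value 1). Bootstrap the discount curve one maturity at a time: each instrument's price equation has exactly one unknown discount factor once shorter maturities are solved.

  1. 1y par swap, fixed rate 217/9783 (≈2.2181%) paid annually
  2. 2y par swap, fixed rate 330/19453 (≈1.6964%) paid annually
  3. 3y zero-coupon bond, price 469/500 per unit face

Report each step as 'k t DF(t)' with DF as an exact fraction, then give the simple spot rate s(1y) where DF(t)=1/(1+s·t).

1 1 9783/10000
2 2 967/1000
3 3 469/500
s(1y) = (1/(9783/10000) − 1)/(1) = 217/9783 ≈ 2.2181%

step 1 [1y] swap r/1=217/9783: DF=(1 − 217/9783·(0))/(1+217/9783) = 9783/10000 ≈ 0.978300
step 2 [2y] swap r/1=330/19453: DF=(1 − 330/19453·(0.978300))/(1+330/19453) = 967/1000 ≈ 0.967000
step 3 [3y] zero: DF = P = 469/500 ≈ 0.938000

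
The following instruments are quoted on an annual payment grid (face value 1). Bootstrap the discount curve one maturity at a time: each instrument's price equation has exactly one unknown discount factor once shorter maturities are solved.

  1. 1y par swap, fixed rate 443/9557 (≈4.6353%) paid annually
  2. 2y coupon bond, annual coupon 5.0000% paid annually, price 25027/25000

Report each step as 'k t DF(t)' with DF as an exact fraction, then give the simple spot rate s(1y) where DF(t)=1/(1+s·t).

step 1 [1y] swap r/1=443/9557: DF=(1 − 443/9557·(0))/(1+443/9557) = 9557/10000 ≈ 0.955700
step 2 [2y] bond c/1=1/20: DF=(25027/25000 − 1/20·(0.955700))/(1+1/20) = 9079/10000 ≈ 0.907900

1 1 9557/10000
2 2 9079/10000
s(1y) = (1/(9557/10000) − 1)/(1) = 443/9557 ≈ 4.6353%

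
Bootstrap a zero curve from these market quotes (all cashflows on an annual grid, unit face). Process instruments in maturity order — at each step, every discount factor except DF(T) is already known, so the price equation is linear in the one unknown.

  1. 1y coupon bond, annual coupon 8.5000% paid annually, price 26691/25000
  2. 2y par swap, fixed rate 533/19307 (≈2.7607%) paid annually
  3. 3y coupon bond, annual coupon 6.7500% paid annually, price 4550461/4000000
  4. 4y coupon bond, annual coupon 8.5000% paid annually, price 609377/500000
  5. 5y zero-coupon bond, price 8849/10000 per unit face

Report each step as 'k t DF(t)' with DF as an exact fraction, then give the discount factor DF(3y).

1 1 123/125
2 2 9467/10000
3 3 2359/2500
4 4 8981/10000
5 5 8849/10000
DF(3y) = 2359/2500 ≈ 0.943600

step 1 [1y] bond c/1=17/200: DF=(26691/25000 − 17/200·(0))/(1+17/200) = 123/125 ≈ 0.984000
step 2 [2y] swap r/1=533/19307: DF=(1 − 533/19307·(0.984000))/(1+533/19307) = 9467/10000 ≈ 0.946700
step 3 [3y] bond c/1=27/400: DF=(4550461/4000000 − 27/400·(0.984000+0.946700))/(1+27/400) = 2359/2500 ≈ 0.943600
step 4 [4y] bond c/1=17/200: DF=(609377/500000 − 17/200·(0.984000+0.946700+0.943600))/(1+17/200) = 8981/10000 ≈ 0.898100
step 5 [5y] zero: DF = P = 8849/10000 ≈ 0.884900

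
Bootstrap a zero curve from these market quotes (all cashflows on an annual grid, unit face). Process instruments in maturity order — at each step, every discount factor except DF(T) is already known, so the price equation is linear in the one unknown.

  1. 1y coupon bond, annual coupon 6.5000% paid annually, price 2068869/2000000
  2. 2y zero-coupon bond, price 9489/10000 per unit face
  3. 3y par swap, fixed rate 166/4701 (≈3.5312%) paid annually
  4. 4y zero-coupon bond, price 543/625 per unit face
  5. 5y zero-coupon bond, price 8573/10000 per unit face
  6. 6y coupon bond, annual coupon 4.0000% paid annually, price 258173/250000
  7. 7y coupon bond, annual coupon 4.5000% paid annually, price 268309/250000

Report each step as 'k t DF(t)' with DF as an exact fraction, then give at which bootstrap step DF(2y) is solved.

1 1 9713/10000
2 2 9489/10000
3 3 2251/2500
4 4 543/625
5 5 8573/10000
6 6 8181/10000
7 7 199/250
DF(2y) is solved at step 2

step 1 [1y] bond c/1=13/200: DF=(2068869/2000000 − 13/200·(0))/(1+13/200) = 9713/10000 ≈ 0.971300
step 2 [2y] zero: DF = P = 9489/10000 ≈ 0.948900
step 3 [3y] swap r/1=166/4701: DF=(1 − 166/4701·(0.971300+0.948900))/(1+166/4701) = 2251/2500 ≈ 0.900400
step 4 [4y] zero: DF = P = 543/625 ≈ 0.868800
step 5 [5y] zero: DF = P = 8573/10000 ≈ 0.857300
step 6 [6y] bond c/1=1/25: DF=(258173/250000 − 1/25·(0.971300+0.948900+0.900400+0.868800+0.857300))/(1+1/25) = 8181/10000 ≈ 0.818100
step 7 [7y] bond c/1=9/200: DF=(268309/250000 − 9/200·(0.971300+0.948900+0.900400+0.868800+0.857300+0.818100))/(1+9/200) = 199/250 ≈ 0.796000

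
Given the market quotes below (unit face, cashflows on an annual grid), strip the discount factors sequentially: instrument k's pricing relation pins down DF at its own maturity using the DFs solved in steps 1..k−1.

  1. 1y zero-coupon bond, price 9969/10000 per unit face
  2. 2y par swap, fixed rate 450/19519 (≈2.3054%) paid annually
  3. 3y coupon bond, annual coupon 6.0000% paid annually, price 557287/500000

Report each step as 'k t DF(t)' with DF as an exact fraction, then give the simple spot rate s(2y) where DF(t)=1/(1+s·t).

1 1 9969/10000
2 2 191/200
3 3 941/1000
s(2y) = (1/(191/200) − 1)/(2) = 9/382 ≈ 2.3560%

step 1 [1y] zero: DF = P = 9969/10000 ≈ 0.996900
step 2 [2y] swap r/1=450/19519: DF=(1 − 450/19519·(0.996900))/(1+450/19519) = 191/200 ≈ 0.955000
step 3 [3y] bond c/1=3/50: DF=(557287/500000 − 3/50·(0.996900+0.955000))/(1+3/50) = 941/1000 ≈ 0.941000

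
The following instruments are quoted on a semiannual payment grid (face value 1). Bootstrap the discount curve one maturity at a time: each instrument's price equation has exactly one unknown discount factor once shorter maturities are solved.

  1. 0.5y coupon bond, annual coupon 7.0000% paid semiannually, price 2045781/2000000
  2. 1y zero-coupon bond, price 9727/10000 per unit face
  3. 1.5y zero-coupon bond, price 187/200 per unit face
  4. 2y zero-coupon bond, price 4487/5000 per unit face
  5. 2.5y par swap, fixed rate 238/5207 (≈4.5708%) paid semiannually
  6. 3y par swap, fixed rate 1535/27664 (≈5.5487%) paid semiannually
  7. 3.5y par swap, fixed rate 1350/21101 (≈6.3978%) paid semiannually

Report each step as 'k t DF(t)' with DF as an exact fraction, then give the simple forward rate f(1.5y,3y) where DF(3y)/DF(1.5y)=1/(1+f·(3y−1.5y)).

step 1 [0.5y] bond c/2=7/200: DF=(2045781/2000000 − 7/200·(0))/(1+7/200) = 9883/10000 ≈ 0.988300
step 2 [1y] zero: DF = P = 9727/10000 ≈ 0.972700
step 3 [1.5y] zero: DF = P = 187/200 ≈ 0.935000
step 4 [2y] zero: DF = P = 4487/5000 ≈ 0.897400
step 5 [2.5y] swap r/2=119/5207: DF=(1 − 119/5207·(0.988300+0.972700+0.935000+0.897400))/(1+119/5207) = 8929/10000 ≈ 0.892900
step 6 [3y] swap r/2=1535/55328: DF=(1 − 1535/55328·(0.988300+0.972700+0.935000+0.897400+0.892900))/(1+1535/55328) = 1693/2000 ≈ 0.846500
step 7 [3.5y] swap r/2=675/21101: DF=(1 − 675/21101·(0.988300+0.972700+0.935000+0.897400+0.892900+0.846500))/(1+675/21101) = 319/400 ≈ 0.797500

1 1/2 9883/10000
2 1 9727/10000
3 3/2 187/200
4 2 4487/5000
5 5/2 8929/10000
6 3 1693/2000
7 7/2 319/400
f(1.5y,3y) = ((187/200)/(1693/2000) − 1)/(3/2) = 118/1693 ≈ 6.9699%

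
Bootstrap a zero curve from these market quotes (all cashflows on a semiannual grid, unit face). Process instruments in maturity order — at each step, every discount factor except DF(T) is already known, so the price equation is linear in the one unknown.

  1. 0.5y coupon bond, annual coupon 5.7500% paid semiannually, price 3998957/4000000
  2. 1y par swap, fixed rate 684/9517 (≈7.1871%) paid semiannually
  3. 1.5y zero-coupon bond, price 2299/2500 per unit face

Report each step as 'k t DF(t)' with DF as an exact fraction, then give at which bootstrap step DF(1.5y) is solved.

1 1/2 4859/5000
2 1 2329/2500
3 3/2 2299/2500
DF(1.5y) is solved at step 3

step 1 [0.5y] bond c/2=23/800: DF=(3998957/4000000 − 23/800·(0))/(1+23/800) = 4859/5000 ≈ 0.971800
step 2 [1y] swap r/2=342/9517: DF=(1 − 342/9517·(0.971800))/(1+342/9517) = 2329/2500 ≈ 0.931600
step 3 [1.5y] zero: DF = P = 2299/2500 ≈ 0.919600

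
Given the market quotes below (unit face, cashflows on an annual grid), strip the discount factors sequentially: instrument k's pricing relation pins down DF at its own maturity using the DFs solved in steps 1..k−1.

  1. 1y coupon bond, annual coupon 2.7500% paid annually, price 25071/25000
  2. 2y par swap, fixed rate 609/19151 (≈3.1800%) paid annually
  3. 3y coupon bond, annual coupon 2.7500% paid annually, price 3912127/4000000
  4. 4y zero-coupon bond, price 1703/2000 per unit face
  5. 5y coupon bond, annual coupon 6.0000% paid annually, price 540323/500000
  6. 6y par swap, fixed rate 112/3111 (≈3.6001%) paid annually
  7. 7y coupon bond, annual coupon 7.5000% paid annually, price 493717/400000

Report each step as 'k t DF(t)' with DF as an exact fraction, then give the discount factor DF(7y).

step 1 [1y] bond c/1=11/400: DF=(25071/25000 − 11/400·(0))/(1+11/400) = 122/125 ≈ 0.976000
step 2 [2y] swap r/1=609/19151: DF=(1 − 609/19151·(0.976000))/(1+609/19151) = 9391/10000 ≈ 0.939100
step 3 [3y] bond c/1=11/400: DF=(3912127/4000000 − 11/400·(0.976000+0.939100))/(1+11/400) = 4503/5000 ≈ 0.900600
step 4 [4y] zero: DF = P = 1703/2000 ≈ 0.851500
step 5 [5y] bond c/1=3/50: DF=(540323/500000 − 3/50·(0.976000+0.939100+0.900600+0.851500))/(1+3/50) = 8119/10000 ≈ 0.811900
step 6 [6y] swap r/1=112/3111: DF=(1 − 112/3111·(0.976000+0.939100+0.900600+0.851500+0.811900))/(1+112/3111) = 506/625 ≈ 0.809600
step 7 [7y] bond c/1=3/40: DF=(493717/400000 − 3/40·(0.976000+0.939100+0.900600+0.851500+0.811900+0.809600))/(1+3/40) = 487/625 ≈ 0.779200

1 1 122/125
2 2 9391/10000
3 3 4503/5000
4 4 1703/2000
5 5 8119/10000
6 6 506/625
7 7 487/625
DF(7y) = 487/625 ≈ 0.779200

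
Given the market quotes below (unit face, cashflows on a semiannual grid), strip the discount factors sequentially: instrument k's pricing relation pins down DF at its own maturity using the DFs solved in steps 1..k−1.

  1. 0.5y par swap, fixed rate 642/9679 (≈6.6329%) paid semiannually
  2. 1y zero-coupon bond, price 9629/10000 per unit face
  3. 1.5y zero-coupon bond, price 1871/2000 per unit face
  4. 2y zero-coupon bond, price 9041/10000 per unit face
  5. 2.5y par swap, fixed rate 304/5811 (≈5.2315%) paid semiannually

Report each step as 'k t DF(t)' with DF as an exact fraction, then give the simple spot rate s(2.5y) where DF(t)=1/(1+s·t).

step 1 [0.5y] swap r/2=321/9679: DF=(1 − 321/9679·(0))/(1+321/9679) = 9679/10000 ≈ 0.967900
step 2 [1y] zero: DF = P = 9629/10000 ≈ 0.962900
step 3 [1.5y] zero: DF = P = 1871/2000 ≈ 0.935500
step 4 [2y] zero: DF = P = 9041/10000 ≈ 0.904100
step 5 [2.5y] swap r/2=152/5811: DF=(1 − 152/5811·(0.967900+0.962900+0.935500+0.904100))/(1+152/5811) = 549/625 ≈ 0.878400

1 1/2 9679/10000
2 1 9629/10000
3 3/2 1871/2000
4 2 9041/10000
5 5/2 549/625
s(2.5y) = (1/(549/625) − 1)/(5/2) = 152/2745 ≈ 5.5373%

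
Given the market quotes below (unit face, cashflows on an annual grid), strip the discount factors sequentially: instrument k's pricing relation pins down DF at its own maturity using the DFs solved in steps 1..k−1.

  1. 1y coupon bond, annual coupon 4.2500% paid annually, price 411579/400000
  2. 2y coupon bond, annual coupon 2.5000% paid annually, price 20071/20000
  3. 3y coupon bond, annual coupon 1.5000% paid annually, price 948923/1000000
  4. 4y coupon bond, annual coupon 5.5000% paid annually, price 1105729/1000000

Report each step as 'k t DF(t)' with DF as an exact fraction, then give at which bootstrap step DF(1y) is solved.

1 1 987/1000
2 2 191/200
3 3 4531/5000
4 4 2249/2500
DF(1y) is solved at step 1

step 1 [1y] bond c/1=17/400: DF=(411579/400000 − 17/400·(0))/(1+17/400) = 987/1000 ≈ 0.987000
step 2 [2y] bond c/1=1/40: DF=(20071/20000 − 1/40·(0.987000))/(1+1/40) = 191/200 ≈ 0.955000
step 3 [3y] bond c/1=3/200: DF=(948923/1000000 − 3/200·(0.987000+0.955000))/(1+3/200) = 4531/5000 ≈ 0.906200
step 4 [4y] bond c/1=11/200: DF=(1105729/1000000 − 11/200·(0.987000+0.955000+0.906200))/(1+11/200) = 2249/2500 ≈ 0.899600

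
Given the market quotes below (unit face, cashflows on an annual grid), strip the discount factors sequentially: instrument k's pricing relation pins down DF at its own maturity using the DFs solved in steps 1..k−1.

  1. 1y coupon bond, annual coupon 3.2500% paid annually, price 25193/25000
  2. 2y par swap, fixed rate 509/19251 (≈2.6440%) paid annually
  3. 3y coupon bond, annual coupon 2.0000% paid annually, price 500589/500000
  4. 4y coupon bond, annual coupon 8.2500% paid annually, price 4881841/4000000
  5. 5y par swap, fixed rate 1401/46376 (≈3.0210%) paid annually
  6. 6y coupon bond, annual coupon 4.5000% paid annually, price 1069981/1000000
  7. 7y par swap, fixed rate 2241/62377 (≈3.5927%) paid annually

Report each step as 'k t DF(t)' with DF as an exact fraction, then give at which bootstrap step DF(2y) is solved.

step 1 [1y] bond c/1=13/400: DF=(25193/25000 − 13/400·(0))/(1+13/400) = 122/125 ≈ 0.976000
step 2 [2y] swap r/1=509/19251: DF=(1 − 509/19251·(0.976000))/(1+509/19251) = 9491/10000 ≈ 0.949100
step 3 [3y] bond c/1=1/50: DF=(500589/500000 − 1/50·(0.976000+0.949100))/(1+1/50) = 4719/5000 ≈ 0.943800
step 4 [4y] bond c/1=33/400: DF=(4881841/4000000 − 33/400·(0.976000+0.949100+0.943800))/(1+33/400) = 568/625 ≈ 0.908800
step 5 [5y] swap r/1=1401/46376: DF=(1 − 1401/46376·(0.976000+0.949100+0.943800+0.908800))/(1+1401/46376) = 8599/10000 ≈ 0.859900
step 6 [6y] bond c/1=9/200: DF=(1069981/1000000 − 9/200·(0.976000+0.949100+0.943800+0.908800+0.859900))/(1+9/200) = 4121/5000 ≈ 0.824200
step 7 [7y] swap r/1=2241/62377: DF=(1 − 2241/62377·(0.976000+0.949100+0.943800+0.908800+0.859900+0.824200))/(1+2241/62377) = 7759/10000 ≈ 0.775900

1 1 122/125
2 2 9491/10000
3 3 4719/5000
4 4 568/625
5 5 8599/10000
6 6 4121/5000
7 7 7759/10000
DF(2y) is solved at step 2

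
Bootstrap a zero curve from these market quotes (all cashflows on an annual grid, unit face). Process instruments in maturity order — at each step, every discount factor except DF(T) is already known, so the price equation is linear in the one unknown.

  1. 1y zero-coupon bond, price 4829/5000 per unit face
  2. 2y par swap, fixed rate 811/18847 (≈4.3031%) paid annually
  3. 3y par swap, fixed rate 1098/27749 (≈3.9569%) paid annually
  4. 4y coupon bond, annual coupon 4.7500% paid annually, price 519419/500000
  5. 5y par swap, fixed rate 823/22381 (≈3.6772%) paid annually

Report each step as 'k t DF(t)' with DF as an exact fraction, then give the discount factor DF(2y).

step 1 [1y] zero: DF = P = 4829/5000 ≈ 0.965800
step 2 [2y] swap r/1=811/18847: DF=(1 − 811/18847·(0.965800))/(1+811/18847) = 9189/10000 ≈ 0.918900
step 3 [3y] swap r/1=1098/27749: DF=(1 − 1098/27749·(0.965800+0.918900))/(1+1098/27749) = 4451/5000 ≈ 0.890200
step 4 [4y] bond c/1=19/400: DF=(519419/500000 − 19/400·(0.965800+0.918900+0.890200))/(1+19/400) = 8659/10000 ≈ 0.865900
step 5 [5y] swap r/1=823/22381: DF=(1 − 823/22381·(0.965800+0.918900+0.890200+0.865900))/(1+823/22381) = 4177/5000 ≈ 0.835400

1 1 4829/5000
2 2 9189/10000
3 3 4451/5000
4 4 8659/10000
5 5 4177/5000
DF(2y) = 9189/10000 ≈ 0.918900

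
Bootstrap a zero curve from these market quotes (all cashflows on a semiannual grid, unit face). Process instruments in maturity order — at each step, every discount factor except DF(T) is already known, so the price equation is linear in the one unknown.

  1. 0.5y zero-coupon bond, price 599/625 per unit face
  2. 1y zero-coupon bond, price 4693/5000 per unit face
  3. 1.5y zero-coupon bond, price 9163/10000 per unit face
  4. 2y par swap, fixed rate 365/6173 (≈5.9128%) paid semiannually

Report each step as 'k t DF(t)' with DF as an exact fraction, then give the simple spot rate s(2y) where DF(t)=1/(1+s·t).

step 1 [0.5y] zero: DF = P = 599/625 ≈ 0.958400
step 2 [1y] zero: DF = P = 4693/5000 ≈ 0.938600
step 3 [1.5y] zero: DF = P = 9163/10000 ≈ 0.916300
step 4 [2y] swap r/2=365/12346: DF=(1 − 365/12346·(0.958400+0.938600+0.916300))/(1+365/12346) = 1781/2000 ≈ 0.890500

1 1/2 599/625
2 1 4693/5000
3 3/2 9163/10000
4 2 1781/2000
s(2y) = (1/(1781/2000) − 1)/(2) = 219/3562 ≈ 6.1482%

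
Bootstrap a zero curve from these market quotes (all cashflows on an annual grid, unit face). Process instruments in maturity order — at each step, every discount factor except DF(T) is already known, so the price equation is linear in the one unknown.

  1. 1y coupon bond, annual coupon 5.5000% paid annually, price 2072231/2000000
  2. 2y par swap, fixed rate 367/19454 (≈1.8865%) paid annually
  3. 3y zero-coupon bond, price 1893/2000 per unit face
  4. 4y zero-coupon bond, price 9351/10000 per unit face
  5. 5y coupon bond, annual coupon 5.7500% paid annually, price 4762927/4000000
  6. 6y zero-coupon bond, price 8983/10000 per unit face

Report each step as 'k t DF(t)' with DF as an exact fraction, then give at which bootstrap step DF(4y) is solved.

1 1 9821/10000
2 2 9633/10000
3 3 1893/2000
4 4 9351/10000
5 5 9179/10000
6 6 8983/10000
DF(4y) is solved at step 4

step 1 [1y] bond c/1=11/200: DF=(2072231/2000000 − 11/200·(0))/(1+11/200) = 9821/10000 ≈ 0.982100
step 2 [2y] swap r/1=367/19454: DF=(1 − 367/19454·(0.982100))/(1+367/19454) = 9633/10000 ≈ 0.963300
step 3 [3y] zero: DF = P = 1893/2000 ≈ 0.946500
step 4 [4y] zero: DF = P = 9351/10000 ≈ 0.935100
step 5 [5y] bond c/1=23/400: DF=(4762927/4000000 − 23/400·(0.982100+0.963300+0.946500+0.935100))/(1+23/400) = 9179/10000 ≈ 0.917900
step 6 [6y] zero: DF = P = 8983/10000 ≈ 0.898300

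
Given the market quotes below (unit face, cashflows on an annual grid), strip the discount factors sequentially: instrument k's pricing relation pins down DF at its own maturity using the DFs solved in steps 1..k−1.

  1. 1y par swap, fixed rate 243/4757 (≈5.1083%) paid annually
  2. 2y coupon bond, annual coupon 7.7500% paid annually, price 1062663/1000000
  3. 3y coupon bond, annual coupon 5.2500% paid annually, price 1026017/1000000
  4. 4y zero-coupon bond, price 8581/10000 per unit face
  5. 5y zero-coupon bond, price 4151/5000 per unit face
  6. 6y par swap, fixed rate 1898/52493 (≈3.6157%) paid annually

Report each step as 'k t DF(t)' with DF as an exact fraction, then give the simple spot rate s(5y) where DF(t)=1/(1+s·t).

1 1 4757/5000
2 2 4589/5000
3 3 551/625
4 4 8581/10000
5 5 4151/5000
6 6 4051/5000
s(5y) = (1/(4151/5000) − 1)/(5) = 849/20755 ≈ 4.0906%

step 1 [1y] swap r/1=243/4757: DF=(1 − 243/4757·(0))/(1+243/4757) = 4757/5000 ≈ 0.951400
step 2 [2y] bond c/1=31/400: DF=(1062663/1000000 − 31/400·(0.951400))/(1+31/400) = 4589/5000 ≈ 0.917800
step 3 [3y] bond c/1=21/400: DF=(1026017/1000000 − 21/400·(0.951400+0.917800))/(1+21/400) = 551/625 ≈ 0.881600
step 4 [4y] zero: DF = P = 8581/10000 ≈ 0.858100
step 5 [5y] zero: DF = P = 4151/5000 ≈ 0.830200
step 6 [6y] swap r/1=1898/52493: DF=(1 − 1898/52493·(0.951400+0.917800+0.881600+0.858100+0.830200))/(1+1898/52493) = 4051/5000 ≈ 0.810200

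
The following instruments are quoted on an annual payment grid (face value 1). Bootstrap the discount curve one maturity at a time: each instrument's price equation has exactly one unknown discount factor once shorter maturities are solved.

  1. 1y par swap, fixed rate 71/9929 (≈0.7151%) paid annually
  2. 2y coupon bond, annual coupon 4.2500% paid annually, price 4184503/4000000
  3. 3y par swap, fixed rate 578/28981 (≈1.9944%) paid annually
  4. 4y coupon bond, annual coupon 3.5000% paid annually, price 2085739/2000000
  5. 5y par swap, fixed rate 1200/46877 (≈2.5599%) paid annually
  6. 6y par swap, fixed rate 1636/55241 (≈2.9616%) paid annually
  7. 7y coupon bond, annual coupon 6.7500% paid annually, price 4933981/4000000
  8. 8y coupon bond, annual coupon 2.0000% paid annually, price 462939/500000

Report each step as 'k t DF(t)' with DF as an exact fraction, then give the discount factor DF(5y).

step 1 [1y] swap r/1=71/9929: DF=(1 − 71/9929·(0))/(1+71/9929) = 9929/10000 ≈ 0.992900
step 2 [2y] bond c/1=17/400: DF=(4184503/4000000 − 17/400·(0.992900))/(1+17/400) = 963/1000 ≈ 0.963000
step 3 [3y] swap r/1=578/28981: DF=(1 − 578/28981·(0.992900+0.963000))/(1+578/28981) = 4711/5000 ≈ 0.942200
step 4 [4y] bond c/1=7/200: DF=(2085739/2000000 − 7/200·(0.992900+0.963000+0.942200))/(1+7/200) = 1137/1250 ≈ 0.909600
step 5 [5y] swap r/1=1200/46877: DF=(1 − 1200/46877·(0.992900+0.963000+0.942200+0.909600))/(1+1200/46877) = 22/25 ≈ 0.880000
step 6 [6y] swap r/1=1636/55241: DF=(1 − 1636/55241·(0.992900+0.963000+0.942200+0.909600+0.880000))/(1+1636/55241) = 2091/2500 ≈ 0.836400
step 7 [7y] bond c/1=27/400: DF=(4933981/4000000 − 27/400·(0.992900+0.963000+0.942200+0.909600+0.880000+0.836400))/(1+27/400) = 4031/5000 ≈ 0.806200
step 8 [8y] bond c/1=1/50: DF=(462939/500000 − 1/50·(0.992900+0.963000+0.942200+0.909600+0.880000+0.836400+0.806200))/(1+1/50) = 1959/2500 ≈ 0.783600

1 1 9929/10000
2 2 963/1000
3 3 4711/5000
4 4 1137/1250
5 5 22/25
6 6 2091/2500
7 7 4031/5000
8 8 1959/2500
DF(5y) = 22/25 ≈ 0.880000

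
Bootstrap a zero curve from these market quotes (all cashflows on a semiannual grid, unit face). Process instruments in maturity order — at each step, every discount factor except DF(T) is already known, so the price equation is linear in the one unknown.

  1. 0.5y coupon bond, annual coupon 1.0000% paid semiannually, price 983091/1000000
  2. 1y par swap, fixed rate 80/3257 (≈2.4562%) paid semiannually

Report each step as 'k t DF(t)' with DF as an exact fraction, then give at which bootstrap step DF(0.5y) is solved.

1 1/2 4891/5000
2 1 122/125
DF(0.5y) is solved at step 1

step 1 [0.5y] bond c/2=1/200: DF=(983091/1000000 − 1/200·(0))/(1+1/200) = 4891/5000 ≈ 0.978200
step 2 [1y] swap r/2=40/3257: DF=(1 − 40/3257·(0.978200))/(1+40/3257) = 122/125 ≈ 0.976000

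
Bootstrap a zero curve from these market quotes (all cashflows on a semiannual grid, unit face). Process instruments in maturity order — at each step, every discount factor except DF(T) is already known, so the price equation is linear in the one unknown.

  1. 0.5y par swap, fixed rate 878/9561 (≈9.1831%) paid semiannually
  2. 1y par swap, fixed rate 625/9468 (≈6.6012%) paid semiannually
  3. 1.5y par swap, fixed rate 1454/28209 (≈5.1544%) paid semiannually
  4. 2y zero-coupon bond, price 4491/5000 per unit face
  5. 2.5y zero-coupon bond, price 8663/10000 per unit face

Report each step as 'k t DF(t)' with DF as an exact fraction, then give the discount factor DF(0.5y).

1 1/2 9561/10000
2 1 15/16
3 3/2 9273/10000
4 2 4491/5000
5 5/2 8663/10000
DF(0.5y) = 9561/10000 ≈ 0.956100

step 1 [0.5y] swap r/2=439/9561: DF=(1 − 439/9561·(0))/(1+439/9561) = 9561/10000 ≈ 0.956100
step 2 [1y] swap r/2=625/18936: DF=(1 − 625/18936·(0.956100))/(1+625/18936) = 15/16 ≈ 0.937500
step 3 [1.5y] swap r/2=727/28209: DF=(1 − 727/28209·(0.956100+0.937500))/(1+727/28209) = 9273/10000 ≈ 0.927300
step 4 [2y] zero: DF = P = 4491/5000 ≈ 0.898200
step 5 [2.5y] zero: DF = P = 8663/10000 ≈ 0.866300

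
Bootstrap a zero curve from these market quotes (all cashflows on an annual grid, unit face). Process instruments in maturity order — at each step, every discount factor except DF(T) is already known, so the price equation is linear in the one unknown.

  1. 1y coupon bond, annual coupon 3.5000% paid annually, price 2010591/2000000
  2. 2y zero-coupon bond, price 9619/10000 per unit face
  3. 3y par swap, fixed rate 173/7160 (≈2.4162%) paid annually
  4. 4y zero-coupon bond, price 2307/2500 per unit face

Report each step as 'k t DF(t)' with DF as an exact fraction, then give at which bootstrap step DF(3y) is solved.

1 1 9713/10000
2 2 9619/10000
3 3 2327/2500
4 4 2307/2500
DF(3y) is solved at step 3

step 1 [1y] bond c/1=7/200: DF=(2010591/2000000 − 7/200·(0))/(1+7/200) = 9713/10000 ≈ 0.971300
step 2 [2y] zero: DF = P = 9619/10000 ≈ 0.961900
step 3 [3y] swap r/1=173/7160: DF=(1 − 173/7160·(0.971300+0.961900))/(1+173/7160) = 2327/2500 ≈ 0.930800
step 4 [4y] zero: DF = P = 2307/2500 ≈ 0.922800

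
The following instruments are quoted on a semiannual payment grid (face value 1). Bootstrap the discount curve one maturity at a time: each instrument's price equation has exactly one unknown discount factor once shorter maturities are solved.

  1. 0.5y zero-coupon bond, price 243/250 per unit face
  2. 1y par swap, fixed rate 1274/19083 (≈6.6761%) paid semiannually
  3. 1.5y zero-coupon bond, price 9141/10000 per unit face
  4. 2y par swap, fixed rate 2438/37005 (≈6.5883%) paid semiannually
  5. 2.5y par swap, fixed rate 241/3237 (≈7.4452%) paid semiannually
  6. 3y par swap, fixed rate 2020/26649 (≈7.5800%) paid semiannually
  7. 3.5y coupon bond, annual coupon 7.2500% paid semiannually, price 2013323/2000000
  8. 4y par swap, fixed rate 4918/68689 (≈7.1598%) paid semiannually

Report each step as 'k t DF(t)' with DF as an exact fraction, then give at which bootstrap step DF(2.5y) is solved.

1 1/2 243/250
2 1 9363/10000
3 3/2 9141/10000
4 2 8781/10000
5 5/2 8313/10000
6 3 399/500
7 7/2 157/200
8 4 7541/10000
DF(2.5y) is solved at step 5

step 1 [0.5y] zero: DF = P = 243/250 ≈ 0.972000
step 2 [1y] swap r/2=637/19083: DF=(1 − 637/19083·(0.972000))/(1+637/19083) = 9363/10000 ≈ 0.936300
step 3 [1.5y] zero: DF = P = 9141/10000 ≈ 0.914100
step 4 [2y] swap r/2=1219/37005: DF=(1 − 1219/37005·(0.972000+0.936300+0.914100))/(1+1219/37005) = 8781/10000 ≈ 0.878100
step 5 [2.5y] swap r/2=241/6474: DF=(1 − 241/6474·(0.972000+0.936300+0.914100+0.878100))/(1+241/6474) = 8313/10000 ≈ 0.831300
step 6 [3y] swap r/2=1010/26649: DF=(1 − 1010/26649·(0.972000+0.936300+0.914100+0.878100+0.831300))/(1+1010/26649) = 399/500 ≈ 0.798000
step 7 [3.5y] bond c/2=29/800: DF=(2013323/2000000 − 29/800·(0.972000+0.936300+0.914100+0.878100+0.831300+0.798000))/(1+29/800) = 157/200 ≈ 0.785000
step 8 [4y] swap r/2=2459/68689: DF=(1 − 2459/68689·(0.972000+0.936300+0.914100+0.878100+0.831300+0.798000+0.785000))/(1+2459/68689) = 7541/10000 ≈ 0.754100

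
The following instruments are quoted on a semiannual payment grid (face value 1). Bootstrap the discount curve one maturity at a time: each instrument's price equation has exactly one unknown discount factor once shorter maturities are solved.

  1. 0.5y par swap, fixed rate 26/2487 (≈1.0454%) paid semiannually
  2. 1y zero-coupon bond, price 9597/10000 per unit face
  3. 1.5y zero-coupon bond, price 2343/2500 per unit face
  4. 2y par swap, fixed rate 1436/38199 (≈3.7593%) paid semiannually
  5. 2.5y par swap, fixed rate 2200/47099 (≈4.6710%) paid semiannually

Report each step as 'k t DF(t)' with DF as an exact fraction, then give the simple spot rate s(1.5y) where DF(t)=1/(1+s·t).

1 1/2 2487/2500
2 1 9597/10000
3 3/2 2343/2500
4 2 4641/5000
5 5/2 89/100
s(1.5y) = (1/(2343/2500) − 1)/(3/2) = 314/7029 ≈ 4.4672%

step 1 [0.5y] swap r/2=13/2487: DF=(1 − 13/2487·(0))/(1+13/2487) = 2487/2500 ≈ 0.994800
step 2 [1y] zero: DF = P = 9597/10000 ≈ 0.959700
step 3 [1.5y] zero: DF = P = 2343/2500 ≈ 0.937200
step 4 [2y] swap r/2=718/38199: DF=(1 − 718/38199·(0.994800+0.959700+0.937200))/(1+718/38199) = 4641/5000 ≈ 0.928200
step 5 [2.5y] swap r/2=1100/47099: DF=(1 − 1100/47099·(0.994800+0.959700+0.937200+0.928200))/(1+1100/47099) = 89/100 ≈ 0.890000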